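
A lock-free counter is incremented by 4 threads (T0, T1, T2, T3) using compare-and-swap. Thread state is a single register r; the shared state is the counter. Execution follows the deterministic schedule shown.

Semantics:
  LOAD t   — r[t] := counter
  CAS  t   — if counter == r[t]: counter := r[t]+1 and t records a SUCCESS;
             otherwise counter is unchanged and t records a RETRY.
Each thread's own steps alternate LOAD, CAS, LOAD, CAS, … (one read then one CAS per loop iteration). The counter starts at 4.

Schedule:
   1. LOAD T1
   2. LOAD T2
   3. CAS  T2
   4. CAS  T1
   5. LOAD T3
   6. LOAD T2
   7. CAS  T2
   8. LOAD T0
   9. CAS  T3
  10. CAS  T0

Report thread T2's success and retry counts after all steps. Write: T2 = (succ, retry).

   1) LOAD T1:  M=4  r_T1=4
   2) LOAD T2:  M=4  r_T2=4
   3) CAS  T2:  M=5  r_T2=4 ✓
   4) CAS  T1:  M=5  r_T1=4 ✗
   5) LOAD T3:  M=5  r_T3=5
   6) LOAD T2:  M=5  r_T2=5
   7) CAS  T2:  M=6  r_T2=5 ✓
   8) LOAD T0:  M=6  r_T0=6
   9) CAS  T3:  M=6  r_T3=5 ✗
  10) CAS  T0:  M=7  r_T0=6 ✓

T2 = (2, 0)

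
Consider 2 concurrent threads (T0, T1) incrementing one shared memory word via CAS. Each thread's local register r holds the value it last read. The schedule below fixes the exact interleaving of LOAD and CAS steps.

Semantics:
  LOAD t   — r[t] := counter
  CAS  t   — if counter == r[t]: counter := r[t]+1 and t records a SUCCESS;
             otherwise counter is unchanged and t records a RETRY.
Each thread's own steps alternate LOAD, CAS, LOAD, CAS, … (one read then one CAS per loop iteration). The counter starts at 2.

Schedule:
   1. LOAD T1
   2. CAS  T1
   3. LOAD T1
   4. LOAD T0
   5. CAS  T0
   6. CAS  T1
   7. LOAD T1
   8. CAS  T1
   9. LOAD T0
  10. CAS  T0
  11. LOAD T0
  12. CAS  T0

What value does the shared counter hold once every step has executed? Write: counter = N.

counter = 7

   1) LOAD T1:  M=2  r_T1=2
   2) CAS  T1:  M=3  r_T1=2 ✓
   3) LOAD T1:  M=3  r_T1=3
   4) LOAD T0:  M=3  r_T0=3
   5) CAS  T0:  M=4  r_T0=3 ✓
   6) CAS  T1:  M=4  r_T1=3 ✗
   7) LOAD T1:  M=4  r_T1=4
   8) CAS  T1:  M=5  r_T1=4 ✓
   9) LOAD T0:  M=5  r_T0=5
  10) CAS  T0:  M=6  r_T0=5 ✓
  11) LOAD T0:  M=6  r_T0=6
  12) CAS  T0:  M=7  r_T0=6 ✓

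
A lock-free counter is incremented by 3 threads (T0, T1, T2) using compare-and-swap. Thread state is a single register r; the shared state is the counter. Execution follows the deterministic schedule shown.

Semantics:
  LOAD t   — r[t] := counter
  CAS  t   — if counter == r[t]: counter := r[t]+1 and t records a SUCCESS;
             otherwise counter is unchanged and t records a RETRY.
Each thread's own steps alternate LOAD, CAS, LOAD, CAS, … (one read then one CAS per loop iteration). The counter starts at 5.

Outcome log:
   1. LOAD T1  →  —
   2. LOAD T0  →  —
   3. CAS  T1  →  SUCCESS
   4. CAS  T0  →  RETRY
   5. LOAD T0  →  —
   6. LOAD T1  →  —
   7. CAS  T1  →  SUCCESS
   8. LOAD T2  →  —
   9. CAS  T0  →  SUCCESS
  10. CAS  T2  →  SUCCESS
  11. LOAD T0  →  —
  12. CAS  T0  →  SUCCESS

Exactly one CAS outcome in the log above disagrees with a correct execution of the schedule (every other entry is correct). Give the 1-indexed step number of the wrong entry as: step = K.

step = 9

Correct run:
#1 T1 reads 5
#2 T0 reads 5
#3 T1 CAS(5→6) writes; counter now 6
#4 T0 CAS(5→6) fails; counter now 6
#5 T0 reads 6
#6 T1 reads 6
#7 T1 CAS(6→7) writes; counter now 7
#8 T2 reads 7
#9 T0 CAS(6→7) fails; counter now 7
#10 T2 CAS(7→8) writes; counter now 8
#11 T0 reads 8
#12 T0 CAS(8→9) writes; counter now 9
Log disagrees first at step 9.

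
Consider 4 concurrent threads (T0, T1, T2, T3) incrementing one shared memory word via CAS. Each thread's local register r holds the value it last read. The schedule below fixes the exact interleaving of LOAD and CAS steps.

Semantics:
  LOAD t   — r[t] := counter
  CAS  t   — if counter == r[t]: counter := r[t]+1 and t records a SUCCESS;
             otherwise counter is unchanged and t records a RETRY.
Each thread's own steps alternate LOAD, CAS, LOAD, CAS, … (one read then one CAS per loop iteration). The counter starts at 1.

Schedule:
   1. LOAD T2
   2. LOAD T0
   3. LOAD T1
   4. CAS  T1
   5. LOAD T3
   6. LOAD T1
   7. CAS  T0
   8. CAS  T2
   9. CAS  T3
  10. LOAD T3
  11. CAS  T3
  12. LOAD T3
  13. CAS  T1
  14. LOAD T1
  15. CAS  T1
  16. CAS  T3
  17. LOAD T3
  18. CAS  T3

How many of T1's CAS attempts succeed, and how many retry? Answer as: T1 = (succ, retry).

#1 T2 reads 1
#2 T0 reads 1
#3 T1 reads 1
#4 T1 CAS(1→2) writes; counter now 2
#5 T3 reads 2
#6 T1 reads 2
#7 T0 CAS(1→2) fails; counter now 2
#8 T2 CAS(1→2) fails; counter now 2
#9 T3 CAS(2→3) writes; counter now 3
#10 T3 reads 3
#11 T3 CAS(3→4) writes; counter now 4
#12 T3 reads 4
#13 T1 CAS(2→3) fails; counter now 4
#14 T1 reads 4
#15 T1 CAS(4→5) writes; counter now 5
#16 T3 CAS(4→5) fails; counter now 5
#17 T3 reads 5
#18 T3 CAS(5→6) writes; counter now 6

T1 = (2, 1)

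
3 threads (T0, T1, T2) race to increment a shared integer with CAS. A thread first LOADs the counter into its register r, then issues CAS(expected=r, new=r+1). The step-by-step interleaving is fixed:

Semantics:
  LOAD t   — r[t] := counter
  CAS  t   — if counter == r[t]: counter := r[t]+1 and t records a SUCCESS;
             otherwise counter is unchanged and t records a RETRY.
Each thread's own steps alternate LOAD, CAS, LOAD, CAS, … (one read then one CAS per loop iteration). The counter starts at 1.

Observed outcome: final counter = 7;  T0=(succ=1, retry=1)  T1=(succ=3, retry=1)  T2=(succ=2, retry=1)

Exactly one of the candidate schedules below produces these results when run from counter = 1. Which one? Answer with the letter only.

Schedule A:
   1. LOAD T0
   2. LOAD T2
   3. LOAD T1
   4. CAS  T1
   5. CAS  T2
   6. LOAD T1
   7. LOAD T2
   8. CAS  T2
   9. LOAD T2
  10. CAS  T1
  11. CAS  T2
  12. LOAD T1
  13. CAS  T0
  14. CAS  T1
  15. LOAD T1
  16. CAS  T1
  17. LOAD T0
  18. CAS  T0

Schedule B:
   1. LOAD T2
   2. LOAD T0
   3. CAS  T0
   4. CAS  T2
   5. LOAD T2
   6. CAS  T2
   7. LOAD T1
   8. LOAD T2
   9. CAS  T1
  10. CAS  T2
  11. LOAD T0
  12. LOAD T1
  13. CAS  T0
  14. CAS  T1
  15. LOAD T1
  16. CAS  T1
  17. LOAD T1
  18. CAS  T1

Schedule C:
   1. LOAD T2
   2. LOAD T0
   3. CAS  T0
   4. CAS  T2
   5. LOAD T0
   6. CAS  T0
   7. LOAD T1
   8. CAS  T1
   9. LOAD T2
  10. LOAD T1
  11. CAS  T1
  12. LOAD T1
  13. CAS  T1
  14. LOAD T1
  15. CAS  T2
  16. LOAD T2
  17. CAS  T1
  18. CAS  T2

Tracing schedule A:
1. LOAD T0 → mem=1 r[T0]=1 [LOAD]
2. LOAD T2 → mem=1 r[T2]=1 [LOAD]
3. LOAD T1 → mem=1 r[T1]=1 [LOAD]
4. CAS T1 → mem=2 r[T1]=1 [OK]
5. CAS T2 → mem=2 r[T2]=1 [RETRY]
6. LOAD T1 → mem=2 r[T1]=2 [LOAD]
7. LOAD T2 → mem=2 r[T2]=2 [LOAD]
8. CAS T2 → mem=3 r[T2]=2 [OK]
9. LOAD T2 → mem=3 r[T2]=3 [LOAD]
10. CAS T1 → mem=3 r[T1]=2 [RETRY]
11. CAS T2 → mem=4 r[T2]=3 [OK]
12. LOAD T1 → mem=4 r[T1]=4 [LOAD]
13. CAS T0 → mem=4 r[T0]=1 [RETRY]
14. CAS T1 → mem=5 r[T1]=4 [OK]
15. LOAD T1 → mem=5 r[T1]=5 [LOAD]
16. CAS T1 → mem=6 r[T1]=5 [OK]
17. LOAD T0 → mem=6 r[T0]=6 [LOAD]
18. CAS T0 → mem=7 r[T0]=6 [OK]

A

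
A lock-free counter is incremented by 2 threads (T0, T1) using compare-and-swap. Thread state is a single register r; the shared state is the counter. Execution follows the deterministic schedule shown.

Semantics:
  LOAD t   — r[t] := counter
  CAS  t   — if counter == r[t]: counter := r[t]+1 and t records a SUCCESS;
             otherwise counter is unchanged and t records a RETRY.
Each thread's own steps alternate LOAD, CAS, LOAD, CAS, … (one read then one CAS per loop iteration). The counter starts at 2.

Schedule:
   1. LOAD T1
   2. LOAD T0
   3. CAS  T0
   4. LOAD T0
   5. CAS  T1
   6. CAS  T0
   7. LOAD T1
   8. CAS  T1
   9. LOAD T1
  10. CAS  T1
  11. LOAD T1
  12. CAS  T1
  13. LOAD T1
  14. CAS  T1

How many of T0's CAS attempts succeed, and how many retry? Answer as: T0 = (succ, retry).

step 1: T1 LOAD ⇒ load; ctr=2 reg=2
step 2: T0 LOAD ⇒ load; ctr=2 reg=2
step 3: T0 CAS ⇒ ok; ctr=3 reg=2
step 4: T0 LOAD ⇒ load; ctr=3 reg=3
step 5: T1 CAS ⇒ retry; ctr=3 reg=2
step 6: T0 CAS ⇒ ok; ctr=4 reg=3
step 7: T1 LOAD ⇒ load; ctr=4 reg=4
step 8: T1 CAS ⇒ ok; ctr=5 reg=4
step 9: T1 LOAD ⇒ load; ctr=5 reg=5
step 10: T1 CAS ⇒ ok; ctr=6 reg=5
step 11: T1 LOAD ⇒ load; ctr=6 reg=6
step 12: T1 CAS ⇒ ok; ctr=7 reg=6
step 13: T1 LOAD ⇒ load; ctr=7 reg=7
step 14: T1 CAS ⇒ ok; ctr=8 reg=7

T0 = (2, 0)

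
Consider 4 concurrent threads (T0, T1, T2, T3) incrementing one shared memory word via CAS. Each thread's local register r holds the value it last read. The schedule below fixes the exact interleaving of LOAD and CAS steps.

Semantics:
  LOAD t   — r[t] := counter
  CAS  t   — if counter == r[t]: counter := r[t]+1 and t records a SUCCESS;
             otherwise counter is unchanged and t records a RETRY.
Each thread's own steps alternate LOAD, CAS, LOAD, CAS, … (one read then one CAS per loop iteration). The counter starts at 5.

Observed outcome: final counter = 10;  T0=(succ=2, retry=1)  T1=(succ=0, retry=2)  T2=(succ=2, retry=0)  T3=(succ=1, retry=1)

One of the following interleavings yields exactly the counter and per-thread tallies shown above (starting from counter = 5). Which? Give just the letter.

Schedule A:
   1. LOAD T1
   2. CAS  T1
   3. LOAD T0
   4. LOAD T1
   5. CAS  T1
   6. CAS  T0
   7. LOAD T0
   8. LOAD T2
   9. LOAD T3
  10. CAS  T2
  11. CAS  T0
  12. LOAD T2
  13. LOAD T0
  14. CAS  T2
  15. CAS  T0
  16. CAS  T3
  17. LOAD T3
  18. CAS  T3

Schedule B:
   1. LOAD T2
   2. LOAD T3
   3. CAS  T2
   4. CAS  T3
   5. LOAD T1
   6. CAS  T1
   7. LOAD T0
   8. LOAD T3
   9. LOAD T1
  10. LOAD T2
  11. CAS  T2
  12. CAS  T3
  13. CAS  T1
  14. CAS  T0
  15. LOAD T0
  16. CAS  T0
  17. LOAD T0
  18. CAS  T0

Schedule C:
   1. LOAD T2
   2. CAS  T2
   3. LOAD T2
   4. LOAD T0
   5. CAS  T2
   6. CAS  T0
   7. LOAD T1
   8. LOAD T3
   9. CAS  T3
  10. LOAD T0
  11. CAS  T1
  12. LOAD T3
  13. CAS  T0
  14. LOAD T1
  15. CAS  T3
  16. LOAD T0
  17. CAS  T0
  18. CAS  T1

C

Tracing schedule C:
#1 T2 reads 5
#2 T2 CAS(5→6) writes; counter now 6
#3 T2 reads 6
#4 T0 reads 6
#5 T2 CAS(6→7) writes; counter now 7
#6 T0 CAS(6→7) fails; counter now 7
#7 T1 reads 7
#8 T3 reads 7
#9 T3 CAS(7→8) writes; counter now 8
#10 T0 reads 8
#11 T1 CAS(7→8) fails; counter now 8
#12 T3 reads 8
#13 T0 CAS(8→9) writes; counter now 9
#14 T1 reads 9
#15 T3 CAS(8→9) fails; counter now 9
#16 T0 reads 9
#17 T0 CAS(9→10) writes; counter now 10
#18 T1 CAS(9→10) fails; counter now 10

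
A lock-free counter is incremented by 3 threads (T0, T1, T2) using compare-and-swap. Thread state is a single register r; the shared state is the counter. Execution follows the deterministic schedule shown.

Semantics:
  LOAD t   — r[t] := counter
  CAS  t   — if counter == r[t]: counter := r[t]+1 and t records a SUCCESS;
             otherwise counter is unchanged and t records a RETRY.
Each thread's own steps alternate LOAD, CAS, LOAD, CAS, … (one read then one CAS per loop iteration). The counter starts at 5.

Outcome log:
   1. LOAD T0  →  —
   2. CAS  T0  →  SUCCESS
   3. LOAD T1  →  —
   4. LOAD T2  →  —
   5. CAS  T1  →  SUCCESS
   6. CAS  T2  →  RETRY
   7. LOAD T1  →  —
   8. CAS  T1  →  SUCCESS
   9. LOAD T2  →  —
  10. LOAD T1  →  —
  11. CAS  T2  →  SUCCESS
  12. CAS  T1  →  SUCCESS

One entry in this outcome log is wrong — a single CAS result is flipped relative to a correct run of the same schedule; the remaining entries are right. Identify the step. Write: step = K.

step = 12

Reference trace:
T0 LOAD — after: cnt=5, r=5 — load
T0 CAS — after: cnt=6, r=5 — ok
T1 LOAD — after: cnt=6, r=6 — load
T2 LOAD — after: cnt=6, r=6 — load
T1 CAS — after: cnt=7, r=6 — ok
T2 CAS — after: cnt=7, r=6 — retry
T1 LOAD — after: cnt=7, r=7 — load
T1 CAS — after: cnt=8, r=7 — ok
T2 LOAD — after: cnt=8, r=8 — load
T1 LOAD — after: cnt=8, r=8 — load
T2 CAS — after: cnt=9, r=8 — ok
T1 CAS — after: cnt=9, r=8 — retry
Flip is step 12.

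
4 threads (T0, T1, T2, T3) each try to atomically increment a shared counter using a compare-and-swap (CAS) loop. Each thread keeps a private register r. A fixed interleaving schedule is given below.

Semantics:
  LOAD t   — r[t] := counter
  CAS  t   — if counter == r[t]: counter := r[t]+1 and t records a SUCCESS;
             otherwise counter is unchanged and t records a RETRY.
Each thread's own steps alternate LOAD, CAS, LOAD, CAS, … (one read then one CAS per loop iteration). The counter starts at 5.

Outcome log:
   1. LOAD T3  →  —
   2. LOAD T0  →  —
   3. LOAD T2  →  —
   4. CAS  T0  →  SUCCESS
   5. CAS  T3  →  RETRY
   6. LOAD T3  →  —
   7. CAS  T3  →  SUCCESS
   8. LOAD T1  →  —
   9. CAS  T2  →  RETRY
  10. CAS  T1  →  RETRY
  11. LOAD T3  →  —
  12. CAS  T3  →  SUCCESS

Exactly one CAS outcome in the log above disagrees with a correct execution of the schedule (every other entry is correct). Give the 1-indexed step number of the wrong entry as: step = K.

step = 10

Reference trace:
[1] T3.load  rd  (counter 5, T3.r 5)
[2] T0.load  rd  (counter 5, T0.r 5)
[3] T2.load  rd  (counter 5, T2.r 5)
[4] T0.cas  hit  (counter 6, T0.r 5)
[5] T3.cas  miss  (counter 6, T3.r 5)
[6] T3.load  rd  (counter 6, T3.r 6)
[7] T3.cas  hit  (counter 7, T3.r 6)
[8] T1.load  rd  (counter 7, T1.r 7)
[9] T2.cas  miss  (counter 7, T2.r 5)
[10] T1.cas  hit  (counter 8, T1.r 7)
[11] T3.load  rd  (counter 8, T3.r 8)
[12] T3.cas  hit  (counter 9, T3.r 8)
Flip is step 10.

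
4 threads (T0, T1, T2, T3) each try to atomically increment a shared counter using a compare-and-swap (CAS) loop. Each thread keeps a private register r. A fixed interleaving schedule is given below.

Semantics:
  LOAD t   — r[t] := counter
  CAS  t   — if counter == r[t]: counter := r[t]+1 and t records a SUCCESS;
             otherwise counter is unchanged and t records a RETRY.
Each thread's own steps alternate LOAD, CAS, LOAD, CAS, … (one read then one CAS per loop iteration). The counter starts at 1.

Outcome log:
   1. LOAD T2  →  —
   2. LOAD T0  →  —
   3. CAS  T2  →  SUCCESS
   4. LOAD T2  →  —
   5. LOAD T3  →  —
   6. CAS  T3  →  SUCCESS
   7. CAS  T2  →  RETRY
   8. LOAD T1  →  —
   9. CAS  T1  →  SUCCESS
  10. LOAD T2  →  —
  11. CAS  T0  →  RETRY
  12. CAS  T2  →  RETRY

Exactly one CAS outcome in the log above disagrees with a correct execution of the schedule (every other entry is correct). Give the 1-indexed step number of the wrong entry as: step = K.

Correct run:
1. LOAD T2 → mem=1 r[T2]=1 [LOAD]
2. LOAD T0 → mem=1 r[T0]=1 [LOAD]
3. CAS T2 → mem=2 r[T2]=1 [OK]
4. LOAD T2 → mem=2 r[T2]=2 [LOAD]
5. LOAD T3 → mem=2 r[T3]=2 [LOAD]
6. CAS T3 → mem=3 r[T3]=2 [OK]
7. CAS T2 → mem=3 r[T2]=2 [RETRY]
8. LOAD T1 → mem=3 r[T1]=3 [LOAD]
9. CAS T1 → mem=4 r[T1]=3 [OK]
10. LOAD T2 → mem=4 r[T2]=4 [LOAD]
11. CAS T0 → mem=4 r[T0]=1 [RETRY]
12. CAS T2 → mem=5 r[T2]=4 [OK]
Mismatch at 12.

step = 12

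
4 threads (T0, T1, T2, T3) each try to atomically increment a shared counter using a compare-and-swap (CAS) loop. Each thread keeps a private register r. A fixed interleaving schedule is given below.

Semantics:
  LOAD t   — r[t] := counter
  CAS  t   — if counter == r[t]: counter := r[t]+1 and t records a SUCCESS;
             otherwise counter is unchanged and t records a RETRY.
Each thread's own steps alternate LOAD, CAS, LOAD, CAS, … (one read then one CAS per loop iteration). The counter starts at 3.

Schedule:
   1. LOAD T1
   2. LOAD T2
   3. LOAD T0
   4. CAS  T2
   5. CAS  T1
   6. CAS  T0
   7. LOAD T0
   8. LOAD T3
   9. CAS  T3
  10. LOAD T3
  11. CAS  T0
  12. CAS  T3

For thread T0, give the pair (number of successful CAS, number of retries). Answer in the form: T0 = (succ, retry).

T1 LOAD — after: cnt=3, r=3 — load
T2 LOAD — after: cnt=3, r=3 — load
T0 LOAD — after: cnt=3, r=3 — load
T2 CAS — after: cnt=4, r=3 — ok
T1 CAS — after: cnt=4, r=3 — retry
T0 CAS — after: cnt=4, r=3 — retry
T0 LOAD — after: cnt=4, r=4 — load
T3 LOAD — after: cnt=4, r=4 — load
T3 CAS — after: cnt=5, r=4 — ok
T3 LOAD — after: cnt=5, r=5 — load
T0 CAS — after: cnt=5, r=4 — retry
T3 CAS — after: cnt=6, r=5 — ok

T0 = (0, 2)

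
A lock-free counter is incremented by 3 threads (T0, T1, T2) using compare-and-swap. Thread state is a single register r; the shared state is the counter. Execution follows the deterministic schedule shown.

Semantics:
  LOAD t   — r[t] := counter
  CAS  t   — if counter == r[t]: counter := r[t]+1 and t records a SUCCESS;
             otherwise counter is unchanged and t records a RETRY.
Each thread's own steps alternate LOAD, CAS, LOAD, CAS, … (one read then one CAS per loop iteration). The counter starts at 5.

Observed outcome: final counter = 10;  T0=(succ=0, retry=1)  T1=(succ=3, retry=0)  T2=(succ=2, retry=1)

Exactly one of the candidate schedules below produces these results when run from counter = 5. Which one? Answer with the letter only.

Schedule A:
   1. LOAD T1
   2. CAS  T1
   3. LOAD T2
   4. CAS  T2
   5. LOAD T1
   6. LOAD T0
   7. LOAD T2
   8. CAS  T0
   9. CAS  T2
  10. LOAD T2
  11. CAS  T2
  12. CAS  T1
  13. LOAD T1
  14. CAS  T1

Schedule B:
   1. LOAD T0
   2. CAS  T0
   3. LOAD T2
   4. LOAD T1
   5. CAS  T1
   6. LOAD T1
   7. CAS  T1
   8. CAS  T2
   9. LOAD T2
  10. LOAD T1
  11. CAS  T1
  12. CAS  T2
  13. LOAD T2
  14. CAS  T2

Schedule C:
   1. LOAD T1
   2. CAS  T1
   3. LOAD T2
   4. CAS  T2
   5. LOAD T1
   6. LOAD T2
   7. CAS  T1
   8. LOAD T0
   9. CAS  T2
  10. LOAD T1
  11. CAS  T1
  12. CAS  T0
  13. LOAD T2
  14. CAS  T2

Tracing schedule C:
step 1: T1 LOAD ⇒ load; ctr=5 reg=5
step 2: T1 CAS ⇒ ok; ctr=6 reg=5
step 3: T2 LOAD ⇒ load; ctr=6 reg=6
step 4: T2 CAS ⇒ ok; ctr=7 reg=6
step 5: T1 LOAD ⇒ load; ctr=7 reg=7
step 6: T2 LOAD ⇒ load; ctr=7 reg=7
step 7: T1 CAS ⇒ ok; ctr=8 reg=7
step 8: T0 LOAD ⇒ load; ctr=8 reg=8
step 9: T2 CAS ⇒ retry; ctr=8 reg=7
step 10: T1 LOAD ⇒ load; ctr=8 reg=8
step 11: T1 CAS ⇒ ok; ctr=9 reg=8
step 12: T0 CAS ⇒ retry; ctr=9 reg=8
step 13: T2 LOAD ⇒ load; ctr=9 reg=9
step 14: T2 CAS ⇒ ok; ctr=10 reg=9

C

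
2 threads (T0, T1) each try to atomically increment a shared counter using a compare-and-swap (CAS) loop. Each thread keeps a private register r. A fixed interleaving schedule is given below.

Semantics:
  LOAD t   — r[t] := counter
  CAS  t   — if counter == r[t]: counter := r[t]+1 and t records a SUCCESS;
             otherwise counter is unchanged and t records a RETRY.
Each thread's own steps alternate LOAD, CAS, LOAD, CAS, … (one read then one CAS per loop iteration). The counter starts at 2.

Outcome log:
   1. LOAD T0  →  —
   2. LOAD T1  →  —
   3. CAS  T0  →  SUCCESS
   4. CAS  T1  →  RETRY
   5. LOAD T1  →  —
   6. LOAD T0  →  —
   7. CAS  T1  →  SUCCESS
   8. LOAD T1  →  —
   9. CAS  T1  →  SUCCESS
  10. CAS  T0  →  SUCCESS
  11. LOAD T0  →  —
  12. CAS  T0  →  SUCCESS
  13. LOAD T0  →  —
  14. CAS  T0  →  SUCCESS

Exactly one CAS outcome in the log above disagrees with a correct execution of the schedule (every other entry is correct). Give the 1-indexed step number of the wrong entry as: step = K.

step = 10

Correct run:
1. LOAD T0 → mem=2 r[T0]=2 [LOAD]
2. LOAD T1 → mem=2 r[T1]=2 [LOAD]
3. CAS T0 → mem=3 r[T0]=2 [OK]
4. CAS T1 → mem=3 r[T1]=2 [RETRY]
5. LOAD T1 → mem=3 r[T1]=3 [LOAD]
6. LOAD T0 → mem=3 r[T0]=3 [LOAD]
7. CAS T1 → mem=4 r[T1]=3 [OK]
8. LOAD T1 → mem=4 r[T1]=4 [LOAD]
9. CAS T1 → mem=5 r[T1]=4 [OK]
10. CAS T0 → mem=5 r[T0]=3 [RETRY]
11. LOAD T0 → mem=5 r[T0]=5 [LOAD]
12. CAS T0 → mem=6 r[T0]=5 [OK]
13. LOAD T0 → mem=6 r[T0]=6 [LOAD]
14. CAS T0 → mem=7 r[T0]=6 [OK]
Mismatch at 10.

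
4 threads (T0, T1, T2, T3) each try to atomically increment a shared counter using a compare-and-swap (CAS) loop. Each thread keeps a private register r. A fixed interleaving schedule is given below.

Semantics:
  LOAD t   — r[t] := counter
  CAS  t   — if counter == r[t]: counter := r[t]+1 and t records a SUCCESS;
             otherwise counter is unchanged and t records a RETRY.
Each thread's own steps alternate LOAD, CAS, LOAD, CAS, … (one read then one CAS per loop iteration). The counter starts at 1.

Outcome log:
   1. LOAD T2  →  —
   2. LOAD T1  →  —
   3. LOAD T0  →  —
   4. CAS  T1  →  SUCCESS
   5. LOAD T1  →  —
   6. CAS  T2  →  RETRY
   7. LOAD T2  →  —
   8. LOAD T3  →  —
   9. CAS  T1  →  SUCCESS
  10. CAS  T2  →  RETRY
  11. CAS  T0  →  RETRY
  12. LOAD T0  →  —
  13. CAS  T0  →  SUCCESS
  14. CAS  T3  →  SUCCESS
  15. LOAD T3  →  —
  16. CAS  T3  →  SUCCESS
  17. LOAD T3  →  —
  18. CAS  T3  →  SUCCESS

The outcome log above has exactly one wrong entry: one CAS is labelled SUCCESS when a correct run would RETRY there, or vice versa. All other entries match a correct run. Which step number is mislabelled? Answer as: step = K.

step = 14

Reference trace:
#1 T2 reads 1
#2 T1 reads 1
#3 T0 reads 1
#4 T1 CAS(1→2) writes; counter now 2
#5 T1 reads 2
#6 T2 CAS(1→2) fails; counter now 2
#7 T2 reads 2
#8 T3 reads 2
#9 T1 CAS(2→3) writes; counter now 3
#10 T2 CAS(2→3) fails; counter now 3
#11 T0 CAS(1→2) fails; counter now 3
#12 T0 reads 3
#13 T0 CAS(3→4) writes; counter now 4
#14 T3 CAS(2→3) fails; counter now 4
#15 T3 reads 4
#16 T3 CAS(4→5) writes; counter now 5
#17 T3 reads 5
#18 T3 CAS(5→6) writes; counter now 6
Log disagrees first at step 14.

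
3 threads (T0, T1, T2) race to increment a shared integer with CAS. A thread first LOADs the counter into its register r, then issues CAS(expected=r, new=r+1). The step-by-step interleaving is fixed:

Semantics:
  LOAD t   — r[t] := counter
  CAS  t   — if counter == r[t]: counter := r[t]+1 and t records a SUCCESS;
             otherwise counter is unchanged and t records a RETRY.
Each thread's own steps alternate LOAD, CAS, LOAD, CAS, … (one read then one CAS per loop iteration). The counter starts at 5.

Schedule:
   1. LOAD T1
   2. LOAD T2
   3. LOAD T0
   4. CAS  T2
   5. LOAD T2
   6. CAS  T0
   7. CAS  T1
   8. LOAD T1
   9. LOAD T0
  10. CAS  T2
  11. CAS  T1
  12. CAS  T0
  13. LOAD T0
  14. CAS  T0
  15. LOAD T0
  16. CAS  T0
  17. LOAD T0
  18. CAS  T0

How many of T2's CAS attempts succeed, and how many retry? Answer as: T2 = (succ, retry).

T2 = (2, 0)

#1 T1 reads 5
#2 T2 reads 5
#3 T0 reads 5
#4 T2 CAS(5→6) writes; counter now 6
#5 T2 reads 6
#6 T0 CAS(5→6) fails; counter now 6
#7 T1 CAS(5→6) fails; counter now 6
#8 T1 reads 6
#9 T0 reads 6
#10 T2 CAS(6→7) writes; counter now 7
#11 T1 CAS(6→7) fails; counter now 7
#12 T0 CAS(6→7) fails; counter now 7
#13 T0 reads 7
#14 T0 CAS(7→8) writes; counter now 8
#15 T0 reads 8
#16 T0 CAS(8→9) writes; counter now 9
#17 T0 reads 9
#18 T0 CAS(9→10) writes; counter now 10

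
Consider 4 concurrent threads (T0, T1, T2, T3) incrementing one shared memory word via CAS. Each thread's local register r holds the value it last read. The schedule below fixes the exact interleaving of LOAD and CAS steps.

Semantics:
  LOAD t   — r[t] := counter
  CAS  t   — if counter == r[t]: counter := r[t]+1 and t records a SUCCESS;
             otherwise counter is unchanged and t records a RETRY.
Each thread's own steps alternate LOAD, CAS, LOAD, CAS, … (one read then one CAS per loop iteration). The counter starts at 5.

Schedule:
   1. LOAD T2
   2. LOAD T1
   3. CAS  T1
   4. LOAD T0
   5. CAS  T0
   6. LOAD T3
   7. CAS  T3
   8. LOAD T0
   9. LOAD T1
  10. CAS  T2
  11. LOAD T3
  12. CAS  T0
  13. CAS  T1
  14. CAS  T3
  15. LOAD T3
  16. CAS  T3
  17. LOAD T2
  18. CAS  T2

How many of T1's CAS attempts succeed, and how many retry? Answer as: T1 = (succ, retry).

T1 = (1, 1)

#1 T2 reads 5
#2 T1 reads 5
#3 T1 CAS(5→6) writes; counter now 6
#4 T0 reads 6
#5 T0 CAS(6→7) writes; counter now 7
#6 T3 reads 7
#7 T3 CAS(7→8) writes; counter now 8
#8 T0 reads 8
#9 T1 reads 8
#10 T2 CAS(5→6) fails; counter now 8
#11 T3 reads 8
#12 T0 CAS(8→9) writes; counter now 9
#13 T1 CAS(8→9) fails; counter now 9
#14 T3 CAS(8→9) fails; counter now 9
#15 T3 reads 9
#16 T3 CAS(9→10) writes; counter now 10
#17 T2 reads 10
#18 T2 CAS(10→11) writes; counter now 11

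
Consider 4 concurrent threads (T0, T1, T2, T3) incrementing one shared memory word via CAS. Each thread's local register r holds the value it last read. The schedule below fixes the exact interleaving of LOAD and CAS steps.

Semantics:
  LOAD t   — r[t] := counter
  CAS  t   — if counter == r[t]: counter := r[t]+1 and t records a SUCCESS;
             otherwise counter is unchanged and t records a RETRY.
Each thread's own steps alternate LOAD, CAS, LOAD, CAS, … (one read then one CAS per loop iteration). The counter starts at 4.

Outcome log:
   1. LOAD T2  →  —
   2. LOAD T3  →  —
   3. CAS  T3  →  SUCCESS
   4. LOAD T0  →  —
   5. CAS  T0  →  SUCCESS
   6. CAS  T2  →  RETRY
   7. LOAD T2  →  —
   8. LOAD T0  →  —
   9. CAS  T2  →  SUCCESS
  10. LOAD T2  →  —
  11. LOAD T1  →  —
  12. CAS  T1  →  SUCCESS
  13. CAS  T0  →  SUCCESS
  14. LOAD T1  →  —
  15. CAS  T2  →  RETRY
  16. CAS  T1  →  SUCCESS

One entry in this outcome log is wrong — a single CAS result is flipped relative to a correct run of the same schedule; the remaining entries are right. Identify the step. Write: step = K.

Reference trace:
[1] T2.load  rd  (counter 4, T2.r 4)
[2] T3.load  rd  (counter 4, T3.r 4)
[3] T3.cas  hit  (counter 5, T3.r 4)
[4] T0.load  rd  (counter 5, T0.r 5)
[5] T0.cas  hit  (counter 6, T0.r 5)
[6] T2.cas  miss  (counter 6, T2.r 4)
[7] T2.load  rd  (counter 6, T2.r 6)
[8] T0.load  rd  (counter 6, T0.r 6)
[9] T2.cas  hit  (counter 7, T2.r 6)
[10] T2.load  rd  (counter 7, T2.r 7)
[11] T1.load  rd  (counter 7, T1.r 7)
[12] T1.cas  hit  (counter 8, T1.r 7)
[13] T0.cas  miss  (counter 8, T0.r 6)
[14] T1.load  rd  (counter 8, T1.r 8)
[15] T2.cas  miss  (counter 8, T2.r 7)
[16] T1.cas  hit  (counter 9, T1.r 8)
Flip is step 13.

step = 13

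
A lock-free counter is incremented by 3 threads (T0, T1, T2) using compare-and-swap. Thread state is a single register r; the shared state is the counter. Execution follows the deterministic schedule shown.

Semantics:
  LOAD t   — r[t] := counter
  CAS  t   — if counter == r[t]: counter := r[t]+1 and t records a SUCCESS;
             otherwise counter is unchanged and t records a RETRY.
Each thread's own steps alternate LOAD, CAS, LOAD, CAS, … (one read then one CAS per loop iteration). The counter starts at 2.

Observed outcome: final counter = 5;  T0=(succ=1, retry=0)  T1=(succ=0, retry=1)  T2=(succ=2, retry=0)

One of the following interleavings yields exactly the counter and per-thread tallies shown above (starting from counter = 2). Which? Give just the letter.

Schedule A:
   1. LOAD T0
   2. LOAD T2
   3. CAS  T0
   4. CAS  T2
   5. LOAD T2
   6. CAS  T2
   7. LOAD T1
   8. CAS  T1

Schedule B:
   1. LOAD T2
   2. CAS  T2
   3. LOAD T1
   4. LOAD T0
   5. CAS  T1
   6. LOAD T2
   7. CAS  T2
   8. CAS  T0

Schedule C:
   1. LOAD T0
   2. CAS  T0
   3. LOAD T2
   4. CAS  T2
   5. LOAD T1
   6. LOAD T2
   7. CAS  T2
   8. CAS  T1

C

Run C:
T0 LOAD — after: cnt=2, r=2 — load
T0 CAS — after: cnt=3, r=2 — ok
T2 LOAD — after: cnt=3, r=3 — load
T2 CAS — after: cnt=4, r=3 — ok
T1 LOAD — after: cnt=4, r=4 — load
T2 LOAD — after: cnt=4, r=4 — load
T2 CAS — after: cnt=5, r=4 — ok
T1 CAS — after: cnt=5, r=4 — retry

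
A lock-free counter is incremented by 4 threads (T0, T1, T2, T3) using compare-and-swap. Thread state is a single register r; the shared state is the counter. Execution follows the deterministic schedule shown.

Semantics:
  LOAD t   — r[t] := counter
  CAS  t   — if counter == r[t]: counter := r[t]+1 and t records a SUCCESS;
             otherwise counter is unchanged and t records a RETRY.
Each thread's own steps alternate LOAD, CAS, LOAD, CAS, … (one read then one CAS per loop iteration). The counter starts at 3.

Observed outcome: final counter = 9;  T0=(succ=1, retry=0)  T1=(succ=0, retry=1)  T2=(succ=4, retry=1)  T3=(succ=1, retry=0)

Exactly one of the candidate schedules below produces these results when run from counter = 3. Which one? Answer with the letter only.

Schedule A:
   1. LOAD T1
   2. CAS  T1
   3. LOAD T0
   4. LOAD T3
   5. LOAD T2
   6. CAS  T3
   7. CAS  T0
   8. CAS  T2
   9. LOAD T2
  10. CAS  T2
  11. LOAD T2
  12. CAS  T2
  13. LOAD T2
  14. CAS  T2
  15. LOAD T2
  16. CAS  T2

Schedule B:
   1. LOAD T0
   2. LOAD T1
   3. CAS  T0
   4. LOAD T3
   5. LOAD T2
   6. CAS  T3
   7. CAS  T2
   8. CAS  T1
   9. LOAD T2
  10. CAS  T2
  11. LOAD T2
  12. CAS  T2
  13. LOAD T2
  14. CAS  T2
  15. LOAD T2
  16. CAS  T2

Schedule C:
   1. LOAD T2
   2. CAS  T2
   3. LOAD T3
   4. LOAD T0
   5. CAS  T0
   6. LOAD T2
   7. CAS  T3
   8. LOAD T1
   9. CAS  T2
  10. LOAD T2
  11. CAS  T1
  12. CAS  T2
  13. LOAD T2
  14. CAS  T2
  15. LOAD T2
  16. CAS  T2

B

Simulating candidate B:
#1 T0 reads 3
#2 T1 reads 3
#3 T0 CAS(3→4) writes; counter now 4
#4 T3 reads 4
#5 T2 reads 4
#6 T3 CAS(4→5) writes; counter now 5
#7 T2 CAS(4→5) fails; counter now 5
#8 T1 CAS(3→4) fails; counter now 5
#9 T2 reads 5
#10 T2 CAS(5→6) writes; counter now 6
#11 T2 reads 6
#12 T2 CAS(6→7) writes; counter now 7
#13 T2 reads 7
#14 T2 CAS(7→8) writes; counter now 8
#15 T2 reads 8
#16 T2 CAS(8→9) writes; counter now 9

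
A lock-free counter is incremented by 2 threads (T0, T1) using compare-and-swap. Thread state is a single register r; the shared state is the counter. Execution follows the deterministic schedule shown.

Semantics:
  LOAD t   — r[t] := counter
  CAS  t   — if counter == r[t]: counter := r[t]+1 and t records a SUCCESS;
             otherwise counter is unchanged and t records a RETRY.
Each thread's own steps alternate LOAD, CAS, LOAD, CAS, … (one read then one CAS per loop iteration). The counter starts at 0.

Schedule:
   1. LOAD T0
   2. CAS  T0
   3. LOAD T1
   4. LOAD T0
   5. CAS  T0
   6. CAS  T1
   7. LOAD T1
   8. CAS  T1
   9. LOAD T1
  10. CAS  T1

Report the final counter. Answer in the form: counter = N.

counter = 4

T0 LOAD — after: cnt=0, r=0 — load
T0 CAS — after: cnt=1, r=0 — ok
T1 LOAD — after: cnt=1, r=1 — load
T0 LOAD — after: cnt=1, r=1 — load
T0 CAS — after: cnt=2, r=1 — ok
T1 CAS — after: cnt=2, r=1 — retry
T1 LOAD — after: cnt=2, r=2 — load
T1 CAS — after: cnt=3, r=2 — ok
T1 LOAD — after: cnt=3, r=3 — load
T1 CAS — after: cnt=4, r=3 — ok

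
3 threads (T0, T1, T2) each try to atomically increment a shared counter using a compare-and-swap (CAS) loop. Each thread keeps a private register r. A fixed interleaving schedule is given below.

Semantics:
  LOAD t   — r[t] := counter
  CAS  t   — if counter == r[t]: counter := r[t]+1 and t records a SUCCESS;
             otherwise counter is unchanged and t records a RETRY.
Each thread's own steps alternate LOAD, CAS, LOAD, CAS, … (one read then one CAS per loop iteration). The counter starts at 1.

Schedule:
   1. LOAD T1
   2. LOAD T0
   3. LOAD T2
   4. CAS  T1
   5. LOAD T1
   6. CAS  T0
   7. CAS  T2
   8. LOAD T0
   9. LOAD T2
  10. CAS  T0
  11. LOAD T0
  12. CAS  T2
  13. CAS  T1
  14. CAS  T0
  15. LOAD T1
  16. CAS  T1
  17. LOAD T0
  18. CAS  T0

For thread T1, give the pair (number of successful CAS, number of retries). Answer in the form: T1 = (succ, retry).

step 1: T1 LOAD ⇒ load; ctr=1 reg=1
step 2: T0 LOAD ⇒ load; ctr=1 reg=1
step 3: T2 LOAD ⇒ load; ctr=1 reg=1
step 4: T1 CAS ⇒ ok; ctr=2 reg=1
step 5: T1 LOAD ⇒ load; ctr=2 reg=2
step 6: T0 CAS ⇒ retry; ctr=2 reg=1
step 7: T2 CAS ⇒ retry; ctr=2 reg=1
step 8: T0 LOAD ⇒ load; ctr=2 reg=2
step 9: T2 LOAD ⇒ load; ctr=2 reg=2
step 10: T0 CAS ⇒ ok; ctr=3 reg=2
step 11: T0 LOAD ⇒ load; ctr=3 reg=3
step 12: T2 CAS ⇒ retry; ctr=3 reg=2
step 13: T1 CAS ⇒ retry; ctr=3 reg=2
step 14: T0 CAS ⇒ ok; ctr=4 reg=3
step 15: T1 LOAD ⇒ load; ctr=4 reg=4
step 16: T1 CAS ⇒ ok; ctr=5 reg=4
step 17: T0 LOAD ⇒ load; ctr=5 reg=5
step 18: T0 CAS ⇒ ok; ctr=6 reg=5

T1 = (2, 1)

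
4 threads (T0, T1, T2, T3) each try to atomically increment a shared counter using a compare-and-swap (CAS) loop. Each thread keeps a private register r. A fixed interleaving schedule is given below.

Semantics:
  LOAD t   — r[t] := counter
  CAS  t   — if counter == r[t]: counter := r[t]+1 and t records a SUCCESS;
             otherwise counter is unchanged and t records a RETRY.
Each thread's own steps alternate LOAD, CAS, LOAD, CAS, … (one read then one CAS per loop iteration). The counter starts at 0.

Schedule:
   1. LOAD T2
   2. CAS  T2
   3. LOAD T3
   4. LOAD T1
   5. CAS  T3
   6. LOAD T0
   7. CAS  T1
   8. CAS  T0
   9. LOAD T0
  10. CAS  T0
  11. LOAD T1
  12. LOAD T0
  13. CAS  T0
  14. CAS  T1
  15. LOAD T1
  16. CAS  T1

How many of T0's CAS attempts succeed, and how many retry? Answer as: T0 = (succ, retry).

T0 = (3, 0)

#1 T2 reads 0
#2 T2 CAS(0→1) writes; counter now 1
#3 T3 reads 1
#4 T1 reads 1
#5 T3 CAS(1→2) writes; counter now 2
#6 T0 reads 2
#7 T1 CAS(1→2) fails; counter now 2
#8 T0 CAS(2→3) writes; counter now 3
#9 T0 reads 3
#10 T0 CAS(3→4) writes; counter now 4
#11 T1 reads 4
#12 T0 reads 4
#13 T0 CAS(4→5) writes; counter now 5
#14 T1 CAS(4→5) fails; counter now 5
#15 T1 reads 5
#16 T1 CAS(5→6) writes; counter now 6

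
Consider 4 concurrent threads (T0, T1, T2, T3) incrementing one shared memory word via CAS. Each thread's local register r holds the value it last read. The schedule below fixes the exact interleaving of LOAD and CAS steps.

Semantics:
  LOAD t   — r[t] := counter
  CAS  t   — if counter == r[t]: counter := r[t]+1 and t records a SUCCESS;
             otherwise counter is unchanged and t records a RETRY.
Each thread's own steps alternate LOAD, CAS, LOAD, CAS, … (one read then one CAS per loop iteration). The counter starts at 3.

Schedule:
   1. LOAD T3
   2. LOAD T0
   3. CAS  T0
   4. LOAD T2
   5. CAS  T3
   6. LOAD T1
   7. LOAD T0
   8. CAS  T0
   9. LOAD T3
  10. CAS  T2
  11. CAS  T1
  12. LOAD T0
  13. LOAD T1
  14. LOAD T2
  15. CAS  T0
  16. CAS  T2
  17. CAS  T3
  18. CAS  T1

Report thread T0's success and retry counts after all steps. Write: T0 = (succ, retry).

T0 = (3, 0)

   1) LOAD T3:  M=3  r_T3=3
   2) LOAD T0:  M=3  r_T0=3
   3) CAS  T0:  M=4  r_T0=3 ✓
   4) LOAD T2:  M=4  r_T2=4
   5) CAS  T3:  M=4  r_T3=3 ✗
   6) LOAD T1:  M=4  r_T1=4
   7) LOAD T0:  M=4  r_T0=4
   8) CAS  T0:  M=5  r_T0=4 ✓
   9) LOAD T3:  M=5  r_T3=5
  10) CAS  T2:  M=5  r_T2=4 ✗
  11) CAS  T1:  M=5  r_T1=4 ✗
  12) LOAD T0:  M=5  r_T0=5
  13) LOAD T1:  M=5  r_T1=5
  14) LOAD T2:  M=5  r_T2=5
  15) CAS  T0:  M=6  r_T0=5 ✓
  16) CAS  T2:  M=6  r_T2=5 ✗
  17) CAS  T3:  M=6  r_T3=5 ✗
  18) CAS  T1:  M=6  r_T1=5 ✗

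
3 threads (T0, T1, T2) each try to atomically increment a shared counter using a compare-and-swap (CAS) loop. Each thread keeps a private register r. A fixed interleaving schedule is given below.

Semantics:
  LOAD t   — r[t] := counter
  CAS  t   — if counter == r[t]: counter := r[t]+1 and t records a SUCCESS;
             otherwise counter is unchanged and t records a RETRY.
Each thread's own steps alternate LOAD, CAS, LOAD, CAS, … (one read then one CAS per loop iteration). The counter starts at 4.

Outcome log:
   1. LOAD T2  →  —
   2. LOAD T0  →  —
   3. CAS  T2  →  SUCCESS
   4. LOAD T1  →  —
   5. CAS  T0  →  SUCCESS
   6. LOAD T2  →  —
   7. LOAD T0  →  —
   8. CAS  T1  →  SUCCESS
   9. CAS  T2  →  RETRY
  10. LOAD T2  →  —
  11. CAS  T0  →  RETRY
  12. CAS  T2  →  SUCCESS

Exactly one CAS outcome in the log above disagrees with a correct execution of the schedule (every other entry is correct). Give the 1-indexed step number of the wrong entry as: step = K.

Correct run:
   1) LOAD T2:  M=4  r_T2=4
   2) LOAD T0:  M=4  r_T0=4
   3) CAS  T2:  M=5  r_T2=4 ✓
   4) LOAD T1:  M=5  r_T1=5
   5) CAS  T0:  M=5  r_T0=4 ✗
   6) LOAD T2:  M=5  r_T2=5
   7) LOAD T0:  M=5  r_T0=5
   8) CAS  T1:  M=6  r_T1=5 ✓
   9) CAS  T2:  M=6  r_T2=5 ✗
  10) LOAD T2:  M=6  r_T2=6
  11) CAS  T0:  M=6  r_T0=5 ✗
  12) CAS  T2:  M=7  r_T2=6 ✓
Log disagrees first at step 5.

step = 5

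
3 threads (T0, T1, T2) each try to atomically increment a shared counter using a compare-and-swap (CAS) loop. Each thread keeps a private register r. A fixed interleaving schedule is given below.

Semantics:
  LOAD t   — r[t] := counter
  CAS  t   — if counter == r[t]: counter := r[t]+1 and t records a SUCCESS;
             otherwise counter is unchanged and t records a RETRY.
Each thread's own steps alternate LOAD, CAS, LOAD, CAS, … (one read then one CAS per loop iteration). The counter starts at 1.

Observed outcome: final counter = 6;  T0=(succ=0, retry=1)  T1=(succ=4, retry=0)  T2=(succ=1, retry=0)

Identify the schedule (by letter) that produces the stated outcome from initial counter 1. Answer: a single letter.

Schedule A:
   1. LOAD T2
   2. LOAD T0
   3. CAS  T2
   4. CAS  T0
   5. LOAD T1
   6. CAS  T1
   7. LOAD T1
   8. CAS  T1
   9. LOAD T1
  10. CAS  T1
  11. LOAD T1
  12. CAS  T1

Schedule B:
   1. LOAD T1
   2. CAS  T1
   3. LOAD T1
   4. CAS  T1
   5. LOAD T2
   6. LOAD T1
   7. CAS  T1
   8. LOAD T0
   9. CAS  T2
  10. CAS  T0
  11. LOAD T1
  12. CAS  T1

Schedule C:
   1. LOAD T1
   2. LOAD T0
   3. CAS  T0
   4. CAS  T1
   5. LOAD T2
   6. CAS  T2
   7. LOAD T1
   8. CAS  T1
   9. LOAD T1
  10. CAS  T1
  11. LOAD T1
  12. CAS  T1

Simulating candidate A:
T2 LOAD — after: cnt=1, r=1 — load
T0 LOAD — after: cnt=1, r=1 — load
T2 CAS — after: cnt=2, r=1 — ok
T0 CAS — after: cnt=2, r=1 — retry
T1 LOAD — after: cnt=2, r=2 — load
T1 CAS — after: cnt=3, r=2 — ok
T1 LOAD — after: cnt=3, r=3 — load
T1 CAS — after: cnt=4, r=3 — ok
T1 LOAD — after: cnt=4, r=4 — load
T1 CAS — after: cnt=5, r=4 — ok
T1 LOAD — after: cnt=5, r=5 — load
T1 CAS — after: cnt=6, r=5 — ok

A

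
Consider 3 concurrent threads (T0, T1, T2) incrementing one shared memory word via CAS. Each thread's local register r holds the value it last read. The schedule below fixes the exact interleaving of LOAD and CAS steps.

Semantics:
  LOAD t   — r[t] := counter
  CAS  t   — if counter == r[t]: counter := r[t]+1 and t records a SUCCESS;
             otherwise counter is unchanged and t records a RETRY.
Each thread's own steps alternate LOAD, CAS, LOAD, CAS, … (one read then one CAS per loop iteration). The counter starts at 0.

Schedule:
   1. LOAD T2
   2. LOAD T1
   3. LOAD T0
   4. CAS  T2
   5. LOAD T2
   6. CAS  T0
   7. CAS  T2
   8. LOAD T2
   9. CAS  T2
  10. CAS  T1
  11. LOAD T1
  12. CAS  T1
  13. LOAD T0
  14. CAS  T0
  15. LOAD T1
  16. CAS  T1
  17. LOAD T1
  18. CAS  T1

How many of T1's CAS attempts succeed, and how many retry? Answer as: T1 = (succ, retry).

step 1: T2 LOAD ⇒ load; ctr=0 reg=0
step 2: T1 LOAD ⇒ load; ctr=0 reg=0
step 3: T0 LOAD ⇒ load; ctr=0 reg=0
step 4: T2 CAS ⇒ ok; ctr=1 reg=0
step 5: T2 LOAD ⇒ load; ctr=1 reg=1
step 6: T0 CAS ⇒ retry; ctr=1 reg=0
step 7: T2 CAS ⇒ ok; ctr=2 reg=1
step 8: T2 LOAD ⇒ load; ctr=2 reg=2
step 9: T2 CAS ⇒ ok; ctr=3 reg=2
step 10: T1 CAS ⇒ retry; ctr=3 reg=0
step 11: T1 LOAD ⇒ load; ctr=3 reg=3
step 12: T1 CAS ⇒ ok; ctr=4 reg=3
step 13: T0 LOAD ⇒ load; ctr=4 reg=4
step 14: T0 CAS ⇒ ok; ctr=5 reg=4
step 15: T1 LOAD ⇒ load; ctr=5 reg=5
step 16: T1 CAS ⇒ ok; ctr=6 reg=5
step 17: T1 LOAD ⇒ load; ctr=6 reg=6
step 18: T1 CAS ⇒ ok; ctr=7 reg=6

T1 = (3, 1)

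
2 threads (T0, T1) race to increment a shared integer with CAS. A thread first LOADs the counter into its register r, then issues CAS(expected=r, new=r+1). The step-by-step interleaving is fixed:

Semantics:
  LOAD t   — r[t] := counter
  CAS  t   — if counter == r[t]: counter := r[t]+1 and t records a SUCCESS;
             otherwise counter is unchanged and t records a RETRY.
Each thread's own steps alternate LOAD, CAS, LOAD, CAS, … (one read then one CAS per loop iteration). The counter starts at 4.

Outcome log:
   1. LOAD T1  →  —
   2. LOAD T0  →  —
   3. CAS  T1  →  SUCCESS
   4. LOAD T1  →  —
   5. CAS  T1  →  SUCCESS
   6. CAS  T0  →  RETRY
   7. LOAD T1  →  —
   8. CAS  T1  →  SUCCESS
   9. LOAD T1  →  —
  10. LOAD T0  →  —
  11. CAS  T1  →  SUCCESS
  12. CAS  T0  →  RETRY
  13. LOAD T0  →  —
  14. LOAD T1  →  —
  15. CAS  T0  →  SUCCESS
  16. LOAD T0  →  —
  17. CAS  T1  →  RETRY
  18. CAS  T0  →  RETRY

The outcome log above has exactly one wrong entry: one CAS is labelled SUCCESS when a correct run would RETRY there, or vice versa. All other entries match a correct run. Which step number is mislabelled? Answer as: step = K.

Reference trace:
   1) LOAD T1:  M=4  r_T1=4
   2) LOAD T0:  M=4  r_T0=4
   3) CAS  T1:  M=5  r_T1=4 ✓
   4) LOAD T1:  M=5  r_T1=5
   5) CAS  T1:  M=6  r_T1=5 ✓
   6) CAS  T0:  M=6  r_T0=4 ✗
   7) LOAD T1:  M=6  r_T1=6
   8) CAS  T1:  M=7  r_T1=6 ✓
   9) LOAD T1:  M=7  r_T1=7
  10) LOAD T0:  M=7  r_T0=7
  11) CAS  T1:  M=8  r_T1=7 ✓
  12) CAS  T0:  M=8  r_T0=7 ✗
  13) LOAD T0:  M=8  r_T0=8
  14) LOAD T1:  M=8  r_T1=8
  15) CAS  T0:  M=9  r_T0=8 ✓
  16) LOAD T0:  M=9  r_T0=9
  17) CAS  T1:  M=9  r_T1=8 ✗
  18) CAS  T0:  M=10  r_T0=9 ✓
Mismatch at 18.

step = 18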